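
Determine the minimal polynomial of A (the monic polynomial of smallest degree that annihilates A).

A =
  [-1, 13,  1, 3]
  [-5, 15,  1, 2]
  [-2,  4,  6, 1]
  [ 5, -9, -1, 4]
x^3 - 18*x^2 + 108*x - 216

The characteristic polynomial is χ_A(x) = (x - 6)^4, so the eigenvalues are known. The minimal polynomial is
  m_A(x) = Π_λ (x − λ)^{k_λ}
where k_λ is the size of the *largest* Jordan block for λ (equivalently, the smallest k with (A − λI)^k v = 0 for every generalised eigenvector v of λ).

  λ = 6: largest Jordan block has size 3, contributing (x − 6)^3

So m_A(x) = (x - 6)^3 = x^3 - 18*x^2 + 108*x - 216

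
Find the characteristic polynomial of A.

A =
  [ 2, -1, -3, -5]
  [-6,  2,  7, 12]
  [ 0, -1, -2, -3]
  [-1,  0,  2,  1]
x^4 - 3*x^3

Expanding det(x·I − A) (e.g. by cofactor expansion or by noting that A is similar to its Jordan form J, which has the same characteristic polynomial as A) gives
  χ_A(x) = x^4 - 3*x^3
which factors as x^3*(x - 3). The eigenvalues (with algebraic multiplicities) are λ = 0 with multiplicity 3, λ = 3 with multiplicity 1.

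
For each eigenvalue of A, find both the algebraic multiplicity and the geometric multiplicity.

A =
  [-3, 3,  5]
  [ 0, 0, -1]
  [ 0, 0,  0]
λ = -3: alg = 1, geom = 1; λ = 0: alg = 2, geom = 1

Step 1 — factor the characteristic polynomial to read off the algebraic multiplicities:
  χ_A(x) = x^2*(x + 3)

Step 2 — compute geometric multiplicities via the rank-nullity identity g(λ) = n − rank(A − λI):
  rank(A − (-3)·I) = 2, so dim ker(A − (-3)·I) = n − 2 = 1
  rank(A − (0)·I) = 2, so dim ker(A − (0)·I) = n − 2 = 1

Summary:
  λ = -3: algebraic multiplicity = 1, geometric multiplicity = 1
  λ = 0: algebraic multiplicity = 2, geometric multiplicity = 1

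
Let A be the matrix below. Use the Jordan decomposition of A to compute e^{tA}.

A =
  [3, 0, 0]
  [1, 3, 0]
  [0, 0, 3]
e^{tA} =
  [exp(3*t), 0, 0]
  [t*exp(3*t), exp(3*t), 0]
  [0, 0, exp(3*t)]

Strategy: write A = P · J · P⁻¹ where J is a Jordan canonical form, so e^{tA} = P · e^{tJ} · P⁻¹, and e^{tJ} can be computed block-by-block.

A has Jordan form
J =
  [3, 1, 0]
  [0, 3, 0]
  [0, 0, 3]
(up to reordering of blocks).

Per-block formulas:
  For a 2×2 Jordan block J_2(3): exp(t · J_2(3)) = e^(3t)·(I + t·N), where N is the 2×2 nilpotent shift.
  For a 1×1 block at λ = 3: exp(t · [3]) = [e^(3t)].

After assembling e^{tJ} and conjugating by P, we get:

e^{tA} =
  [exp(3*t), 0, 0]
  [t*exp(3*t), exp(3*t), 0]
  [0, 0, exp(3*t)]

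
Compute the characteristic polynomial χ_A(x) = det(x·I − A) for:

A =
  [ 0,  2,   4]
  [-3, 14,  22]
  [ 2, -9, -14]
x^3

Expanding det(x·I − A) (e.g. by cofactor expansion or by noting that A is similar to its Jordan form J, which has the same characteristic polynomial as A) gives
  χ_A(x) = x^3
which factors as x^3. The eigenvalues (with algebraic multiplicities) are λ = 0 with multiplicity 3.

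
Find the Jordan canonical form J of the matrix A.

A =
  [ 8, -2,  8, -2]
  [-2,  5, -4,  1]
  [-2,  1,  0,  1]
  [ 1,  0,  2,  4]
J_2(4) ⊕ J_1(4) ⊕ J_1(5)

The characteristic polynomial is
  det(x·I − A) = x^4 - 17*x^3 + 108*x^2 - 304*x + 320 = (x - 5)*(x - 4)^3

Eigenvalues and multiplicities (the geometric multiplicity of λ is n − rank(A − λI), which equals the number of Jordan blocks for λ):
  λ = 4: algebraic multiplicity = 3, geometric multiplicity = 2
  λ = 5: algebraic multiplicity = 1, geometric multiplicity = 1

Determining the block sizes for each eigenvalue:
  λ = 4: 2 blocks summing to 3 forces exactly one block of size 2 and the rest size 1 → block sizes [2, 1]
  λ = 5: one block (gm = 1), so the single block has size am = 1 → block sizes [1]

Assembling the blocks gives a Jordan form
J =
  [4, 1, 0, 0]
  [0, 4, 0, 0]
  [0, 0, 4, 0]
  [0, 0, 0, 5]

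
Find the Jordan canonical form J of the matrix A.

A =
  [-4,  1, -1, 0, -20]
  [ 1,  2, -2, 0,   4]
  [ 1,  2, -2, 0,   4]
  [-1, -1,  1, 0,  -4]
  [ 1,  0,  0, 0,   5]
J_3(0) ⊕ J_1(0) ⊕ J_1(1)

The characteristic polynomial is
  det(x·I − A) = x^5 - x^4 = x^4*(x - 1)

Eigenvalues and multiplicities (the geometric multiplicity of λ is n − rank(A − λI), which equals the number of Jordan blocks for λ):
  λ = 0: algebraic multiplicity = 4, geometric multiplicity = 2
  λ = 1: algebraic multiplicity = 1, geometric multiplicity = 1

Determining the block sizes for each eigenvalue:
  λ = 0: with am = 4 and gm = 2, the partition is not yet determined (e.g. several partitions of 4 into 2 parts exist). Let N = A − (0)·I. Computing rank(N^1) = 3, rank(N^2) = 2, rank(N^3) = 1; the number of blocks of size ≥ j is rank(N^{j−1}) − rank(N^j), giving [2, 1, 1]. So we have 1 block(s) of size 3, 1 block(s) of size 1 → block sizes [3, 1]
  λ = 1: one block (gm = 1), so the single block has size am = 1 → block sizes [1]

Assembling the blocks gives a Jordan form
J =
  [0, 1, 0, 0, 0]
  [0, 0, 1, 0, 0]
  [0, 0, 0, 0, 0]
  [0, 0, 0, 0, 0]
  [0, 0, 0, 0, 1]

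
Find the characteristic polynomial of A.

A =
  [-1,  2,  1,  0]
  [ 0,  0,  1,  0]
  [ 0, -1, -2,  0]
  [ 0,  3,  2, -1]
x^4 + 4*x^3 + 6*x^2 + 4*x + 1

Expanding det(x·I − A) (e.g. by cofactor expansion or by noting that A is similar to its Jordan form J, which has the same characteristic polynomial as A) gives
  χ_A(x) = x^4 + 4*x^3 + 6*x^2 + 4*x + 1
which factors as (x + 1)^4. The eigenvalues (with algebraic multiplicities) are λ = -1 with multiplicity 4.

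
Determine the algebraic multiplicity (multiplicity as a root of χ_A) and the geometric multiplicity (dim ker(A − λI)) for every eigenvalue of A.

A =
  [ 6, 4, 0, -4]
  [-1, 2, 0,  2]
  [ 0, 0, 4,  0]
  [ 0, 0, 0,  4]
λ = 4: alg = 4, geom = 3

Step 1 — factor the characteristic polynomial to read off the algebraic multiplicities:
  χ_A(x) = (x - 4)^4

Step 2 — compute geometric multiplicities via the rank-nullity identity g(λ) = n − rank(A − λI):
  rank(A − (4)·I) = 1, so dim ker(A − (4)·I) = n − 1 = 3

Summary:
  λ = 4: algebraic multiplicity = 4, geometric multiplicity = 3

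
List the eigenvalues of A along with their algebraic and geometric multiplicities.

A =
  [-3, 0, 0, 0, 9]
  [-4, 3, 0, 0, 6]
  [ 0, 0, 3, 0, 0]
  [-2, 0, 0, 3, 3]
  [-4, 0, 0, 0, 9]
λ = 3: alg = 5, geom = 4

Step 1 — factor the characteristic polynomial to read off the algebraic multiplicities:
  χ_A(x) = (x - 3)^5

Step 2 — compute geometric multiplicities via the rank-nullity identity g(λ) = n − rank(A − λI):
  rank(A − (3)·I) = 1, so dim ker(A − (3)·I) = n − 1 = 4

Summary:
  λ = 3: algebraic multiplicity = 5, geometric multiplicity = 4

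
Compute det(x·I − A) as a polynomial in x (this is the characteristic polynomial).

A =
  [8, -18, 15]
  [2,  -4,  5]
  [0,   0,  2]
x^3 - 6*x^2 + 12*x - 8

Expanding det(x·I − A) (e.g. by cofactor expansion or by noting that A is similar to its Jordan form J, which has the same characteristic polynomial as A) gives
  χ_A(x) = x^3 - 6*x^2 + 12*x - 8
which factors as (x - 2)^3. The eigenvalues (with algebraic multiplicities) are λ = 2 with multiplicity 3.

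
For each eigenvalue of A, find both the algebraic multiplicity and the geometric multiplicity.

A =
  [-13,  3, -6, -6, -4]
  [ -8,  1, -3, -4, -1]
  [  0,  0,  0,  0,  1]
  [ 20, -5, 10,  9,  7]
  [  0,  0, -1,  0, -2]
λ = -1: alg = 5, geom = 2

Step 1 — factor the characteristic polynomial to read off the algebraic multiplicities:
  χ_A(x) = (x + 1)^5

Step 2 — compute geometric multiplicities via the rank-nullity identity g(λ) = n − rank(A − λI):
  rank(A − (-1)·I) = 3, so dim ker(A − (-1)·I) = n − 3 = 2

Summary:
  λ = -1: algebraic multiplicity = 5, geometric multiplicity = 2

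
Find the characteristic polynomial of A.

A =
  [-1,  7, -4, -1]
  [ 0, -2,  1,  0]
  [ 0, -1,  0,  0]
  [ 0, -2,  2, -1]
x^4 + 4*x^3 + 6*x^2 + 4*x + 1

Expanding det(x·I − A) (e.g. by cofactor expansion or by noting that A is similar to its Jordan form J, which has the same characteristic polynomial as A) gives
  χ_A(x) = x^4 + 4*x^3 + 6*x^2 + 4*x + 1
which factors as (x + 1)^4. The eigenvalues (with algebraic multiplicities) are λ = -1 with multiplicity 4.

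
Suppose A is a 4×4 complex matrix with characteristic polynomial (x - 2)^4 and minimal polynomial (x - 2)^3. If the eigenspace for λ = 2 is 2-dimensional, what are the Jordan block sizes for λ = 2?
Block sizes for λ = 2: [3, 1]

Step 1 — from the characteristic polynomial, algebraic multiplicity of λ = 2 is 4. From dim ker(A − (2)·I) = 2, there are exactly 2 Jordan blocks for λ = 2.
Step 2 — from the minimal polynomial, the factor (x − 2)^3 tells us the largest block for λ = 2 has size 3.
Step 3 — with total size 4, 2 blocks, and largest block 3, the block sizes (in nonincreasing order) are [3, 1].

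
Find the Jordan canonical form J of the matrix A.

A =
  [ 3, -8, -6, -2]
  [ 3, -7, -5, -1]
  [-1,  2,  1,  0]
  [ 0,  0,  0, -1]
J_3(-1) ⊕ J_1(-1)

The characteristic polynomial is
  det(x·I − A) = x^4 + 4*x^3 + 6*x^2 + 4*x + 1 = (x + 1)^4

Eigenvalues and multiplicities (the geometric multiplicity of λ is n − rank(A − λI), which equals the number of Jordan blocks for λ):
  λ = -1: algebraic multiplicity = 4, geometric multiplicity = 2

Determining the block sizes for each eigenvalue:
  λ = -1: with am = 4 and gm = 2, the partition is not yet determined (e.g. several partitions of 4 into 2 parts exist). Let N = A − (-1)·I. Computing rank(N^1) = 2, rank(N^2) = 1, rank(N^3) = 0; the number of blocks of size ≥ j is rank(N^{j−1}) − rank(N^j), giving [2, 1, 1]. So we have 1 block(s) of size 3, 1 block(s) of size 1 → block sizes [3, 1]

Assembling the blocks gives a Jordan form
J =
  [-1,  1,  0,  0]
  [ 0, -1,  1,  0]
  [ 0,  0, -1,  0]
  [ 0,  0,  0, -1]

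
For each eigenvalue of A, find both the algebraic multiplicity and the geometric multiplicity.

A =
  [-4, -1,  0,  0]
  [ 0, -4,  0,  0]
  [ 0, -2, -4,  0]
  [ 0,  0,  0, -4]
λ = -4: alg = 4, geom = 3

Step 1 — factor the characteristic polynomial to read off the algebraic multiplicities:
  χ_A(x) = (x + 4)^4

Step 2 — compute geometric multiplicities via the rank-nullity identity g(λ) = n − rank(A − λI):
  rank(A − (-4)·I) = 1, so dim ker(A − (-4)·I) = n − 1 = 3

Summary:
  λ = -4: algebraic multiplicity = 4, geometric multiplicity = 3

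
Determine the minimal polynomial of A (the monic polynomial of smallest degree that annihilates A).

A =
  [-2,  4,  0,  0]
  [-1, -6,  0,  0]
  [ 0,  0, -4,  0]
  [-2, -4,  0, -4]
x^2 + 8*x + 16

The characteristic polynomial is χ_A(x) = (x + 4)^4, so the eigenvalues are known. The minimal polynomial is
  m_A(x) = Π_λ (x − λ)^{k_λ}
where k_λ is the size of the *largest* Jordan block for λ (equivalently, the smallest k with (A − λI)^k v = 0 for every generalised eigenvector v of λ).

  λ = -4: largest Jordan block has size 2, contributing (x + 4)^2

So m_A(x) = (x + 4)^2 = x^2 + 8*x + 16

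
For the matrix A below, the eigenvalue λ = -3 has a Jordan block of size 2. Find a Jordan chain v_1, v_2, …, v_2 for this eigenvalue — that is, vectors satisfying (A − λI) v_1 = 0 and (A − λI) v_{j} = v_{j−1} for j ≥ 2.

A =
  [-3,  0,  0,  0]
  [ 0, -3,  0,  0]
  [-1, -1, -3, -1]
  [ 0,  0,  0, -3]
A Jordan chain for λ = -3 of length 2:
v_1 = (0, 0, -1, 0)ᵀ
v_2 = (1, 0, 0, 0)ᵀ

Let N = A − (-3)·I. We want v_2 with N^2 v_2 = 0 but N^1 v_2 ≠ 0; then v_{j-1} := N · v_j for j = 2, …, 2.

Pick v_2 = (1, 0, 0, 0)ᵀ.
Then v_1 = N · v_2 = (0, 0, -1, 0)ᵀ.

Sanity check: (A − (-3)·I) v_1 = (0, 0, 0, 0)ᵀ = 0. ✓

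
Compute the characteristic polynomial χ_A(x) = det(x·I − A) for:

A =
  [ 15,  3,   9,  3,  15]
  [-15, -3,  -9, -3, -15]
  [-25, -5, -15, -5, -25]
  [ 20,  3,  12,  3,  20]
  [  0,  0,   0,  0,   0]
x^5

Expanding det(x·I − A) (e.g. by cofactor expansion or by noting that A is similar to its Jordan form J, which has the same characteristic polynomial as A) gives
  χ_A(x) = x^5
which factors as x^5. The eigenvalues (with algebraic multiplicities) are λ = 0 with multiplicity 5.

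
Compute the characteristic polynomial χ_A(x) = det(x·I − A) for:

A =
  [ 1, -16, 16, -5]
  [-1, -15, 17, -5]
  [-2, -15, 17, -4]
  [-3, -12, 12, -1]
x^4 - 2*x^3 - 12*x^2 + 40*x - 32

Expanding det(x·I − A) (e.g. by cofactor expansion or by noting that A is similar to its Jordan form J, which has the same characteristic polynomial as A) gives
  χ_A(x) = x^4 - 2*x^3 - 12*x^2 + 40*x - 32
which factors as (x - 2)^3*(x + 4). The eigenvalues (with algebraic multiplicities) are λ = -4 with multiplicity 1, λ = 2 with multiplicity 3.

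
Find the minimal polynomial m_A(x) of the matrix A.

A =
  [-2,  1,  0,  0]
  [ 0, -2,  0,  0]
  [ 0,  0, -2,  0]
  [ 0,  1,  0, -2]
x^2 + 4*x + 4

The characteristic polynomial is χ_A(x) = (x + 2)^4, so the eigenvalues are known. The minimal polynomial is
  m_A(x) = Π_λ (x − λ)^{k_λ}
where k_λ is the size of the *largest* Jordan block for λ (equivalently, the smallest k with (A − λI)^k v = 0 for every generalised eigenvector v of λ).

  λ = -2: largest Jordan block has size 2, contributing (x + 2)^2

So m_A(x) = (x + 2)^2 = x^2 + 4*x + 4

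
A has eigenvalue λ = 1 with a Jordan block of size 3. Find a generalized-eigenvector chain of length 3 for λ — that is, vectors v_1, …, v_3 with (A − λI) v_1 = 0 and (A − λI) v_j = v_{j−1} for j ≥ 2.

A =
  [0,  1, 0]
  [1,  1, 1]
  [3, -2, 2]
A Jordan chain for λ = 1 of length 3:
v_1 = (2, 2, -2)ᵀ
v_2 = (-1, 1, 3)ᵀ
v_3 = (1, 0, 0)ᵀ

Let N = A − (1)·I. We want v_3 with N^3 v_3 = 0 but N^2 v_3 ≠ 0; then v_{j-1} := N · v_j for j = 3, …, 2.

Pick v_3 = (1, 0, 0)ᵀ.
Then v_2 = N · v_3 = (-1, 1, 3)ᵀ.
Then v_1 = N · v_2 = (2, 2, -2)ᵀ.

Sanity check: (A − (1)·I) v_1 = (0, 0, 0)ᵀ = 0. ✓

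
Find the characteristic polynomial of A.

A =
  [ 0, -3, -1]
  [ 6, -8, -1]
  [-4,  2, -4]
x^3 + 12*x^2 + 48*x + 64

Expanding det(x·I − A) (e.g. by cofactor expansion or by noting that A is similar to its Jordan form J, which has the same characteristic polynomial as A) gives
  χ_A(x) = x^3 + 12*x^2 + 48*x + 64
which factors as (x + 4)^3. The eigenvalues (with algebraic multiplicities) are λ = -4 with multiplicity 3.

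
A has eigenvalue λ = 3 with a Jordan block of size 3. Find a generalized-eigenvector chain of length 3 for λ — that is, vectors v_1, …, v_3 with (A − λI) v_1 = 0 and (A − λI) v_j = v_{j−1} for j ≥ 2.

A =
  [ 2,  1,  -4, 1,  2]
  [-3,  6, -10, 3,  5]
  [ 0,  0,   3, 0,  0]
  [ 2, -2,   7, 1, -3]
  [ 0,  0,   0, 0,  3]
A Jordan chain for λ = 3 of length 3:
v_1 = (1, 3, 0, -2, 0)ᵀ
v_2 = (-4, -10, 0, 7, 0)ᵀ
v_3 = (0, 0, 1, 0, 0)ᵀ

Let N = A − (3)·I. We want v_3 with N^3 v_3 = 0 but N^2 v_3 ≠ 0; then v_{j-1} := N · v_j for j = 3, …, 2.

Pick v_3 = (0, 0, 1, 0, 0)ᵀ.
Then v_2 = N · v_3 = (-4, -10, 0, 7, 0)ᵀ.
Then v_1 = N · v_2 = (1, 3, 0, -2, 0)ᵀ.

Sanity check: (A − (3)·I) v_1 = (0, 0, 0, 0, 0)ᵀ = 0. ✓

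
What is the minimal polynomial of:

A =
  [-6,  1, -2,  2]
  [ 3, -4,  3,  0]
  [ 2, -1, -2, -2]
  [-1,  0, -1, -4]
x^3 + 12*x^2 + 48*x + 64

The characteristic polynomial is χ_A(x) = (x + 4)^4, so the eigenvalues are known. The minimal polynomial is
  m_A(x) = Π_λ (x − λ)^{k_λ}
where k_λ is the size of the *largest* Jordan block for λ (equivalently, the smallest k with (A − λI)^k v = 0 for every generalised eigenvector v of λ).

  λ = -4: largest Jordan block has size 3, contributing (x + 4)^3

So m_A(x) = (x + 4)^3 = x^3 + 12*x^2 + 48*x + 64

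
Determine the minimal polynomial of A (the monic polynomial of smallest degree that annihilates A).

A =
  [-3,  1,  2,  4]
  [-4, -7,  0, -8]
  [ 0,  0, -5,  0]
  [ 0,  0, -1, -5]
x^2 + 10*x + 25

The characteristic polynomial is χ_A(x) = (x + 5)^4, so the eigenvalues are known. The minimal polynomial is
  m_A(x) = Π_λ (x − λ)^{k_λ}
where k_λ is the size of the *largest* Jordan block for λ (equivalently, the smallest k with (A − λI)^k v = 0 for every generalised eigenvector v of λ).

  λ = -5: largest Jordan block has size 2, contributing (x + 5)^2

So m_A(x) = (x + 5)^2 = x^2 + 10*x + 25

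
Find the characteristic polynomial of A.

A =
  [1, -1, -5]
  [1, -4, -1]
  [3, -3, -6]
x^3 + 9*x^2 + 27*x + 27

Expanding det(x·I − A) (e.g. by cofactor expansion or by noting that A is similar to its Jordan form J, which has the same characteristic polynomial as A) gives
  χ_A(x) = x^3 + 9*x^2 + 27*x + 27
which factors as (x + 3)^3. The eigenvalues (with algebraic multiplicities) are λ = -3 with multiplicity 3.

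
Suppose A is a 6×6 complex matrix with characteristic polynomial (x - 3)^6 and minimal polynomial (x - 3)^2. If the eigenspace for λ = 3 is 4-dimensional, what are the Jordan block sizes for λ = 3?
Block sizes for λ = 3: [2, 2, 1, 1]

Step 1 — from the characteristic polynomial, algebraic multiplicity of λ = 3 is 6. From dim ker(A − (3)·I) = 4, there are exactly 4 Jordan blocks for λ = 3.
Step 2 — from the minimal polynomial, the factor (x − 3)^2 tells us the largest block for λ = 3 has size 2.
Step 3 — with total size 6, 4 blocks, and largest block 2, the block sizes (in nonincreasing order) are [2, 2, 1, 1].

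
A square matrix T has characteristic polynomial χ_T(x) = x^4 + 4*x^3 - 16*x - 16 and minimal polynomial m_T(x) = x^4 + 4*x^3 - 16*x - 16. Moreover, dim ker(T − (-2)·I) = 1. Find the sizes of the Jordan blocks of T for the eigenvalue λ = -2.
Block sizes for λ = -2: [3]

Step 1 — from the characteristic polynomial, algebraic multiplicity of λ = -2 is 3. From dim ker(T − (-2)·I) = 1, there are exactly 1 Jordan blocks for λ = -2.
Step 2 — from the minimal polynomial, the factor (x + 2)^3 tells us the largest block for λ = -2 has size 3.
Step 3 — with total size 3, 1 blocks, and largest block 3, the block sizes (in nonincreasing order) are [3].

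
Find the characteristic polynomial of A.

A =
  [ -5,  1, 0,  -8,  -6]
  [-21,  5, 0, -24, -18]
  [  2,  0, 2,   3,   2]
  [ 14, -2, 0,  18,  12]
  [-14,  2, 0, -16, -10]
x^5 - 10*x^4 + 40*x^3 - 80*x^2 + 80*x - 32

Expanding det(x·I − A) (e.g. by cofactor expansion or by noting that A is similar to its Jordan form J, which has the same characteristic polynomial as A) gives
  χ_A(x) = x^5 - 10*x^4 + 40*x^3 - 80*x^2 + 80*x - 32
which factors as (x - 2)^5. The eigenvalues (with algebraic multiplicities) are λ = 2 with multiplicity 5.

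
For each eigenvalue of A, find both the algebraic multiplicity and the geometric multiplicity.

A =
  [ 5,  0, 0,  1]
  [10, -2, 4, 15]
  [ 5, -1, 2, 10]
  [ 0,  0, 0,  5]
λ = 0: alg = 2, geom = 1; λ = 5: alg = 2, geom = 1

Step 1 — factor the characteristic polynomial to read off the algebraic multiplicities:
  χ_A(x) = x^2*(x - 5)^2

Step 2 — compute geometric multiplicities via the rank-nullity identity g(λ) = n − rank(A − λI):
  rank(A − (0)·I) = 3, so dim ker(A − (0)·I) = n − 3 = 1
  rank(A − (5)·I) = 3, so dim ker(A − (5)·I) = n − 3 = 1

Summary:
  λ = 0: algebraic multiplicity = 2, geometric multiplicity = 1
  λ = 5: algebraic multiplicity = 2, geometric multiplicity = 1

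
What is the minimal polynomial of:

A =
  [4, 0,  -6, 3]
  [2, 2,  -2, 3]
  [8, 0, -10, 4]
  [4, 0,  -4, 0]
x^3 + 2*x^2 - 4*x - 8

The characteristic polynomial is χ_A(x) = (x - 2)*(x + 2)^3, so the eigenvalues are known. The minimal polynomial is
  m_A(x) = Π_λ (x − λ)^{k_λ}
where k_λ is the size of the *largest* Jordan block for λ (equivalently, the smallest k with (A − λI)^k v = 0 for every generalised eigenvector v of λ).

  λ = -2: largest Jordan block has size 2, contributing (x + 2)^2
  λ = 2: largest Jordan block has size 1, contributing (x − 2)

So m_A(x) = (x - 2)*(x + 2)^2 = x^3 + 2*x^2 - 4*x - 8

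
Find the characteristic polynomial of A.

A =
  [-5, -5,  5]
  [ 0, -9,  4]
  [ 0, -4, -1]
x^3 + 15*x^2 + 75*x + 125

Expanding det(x·I − A) (e.g. by cofactor expansion or by noting that A is similar to its Jordan form J, which has the same characteristic polynomial as A) gives
  χ_A(x) = x^3 + 15*x^2 + 75*x + 125
which factors as (x + 5)^3. The eigenvalues (with algebraic multiplicities) are λ = -5 with multiplicity 3.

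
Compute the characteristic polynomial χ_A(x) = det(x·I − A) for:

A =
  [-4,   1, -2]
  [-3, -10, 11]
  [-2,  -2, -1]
x^3 + 15*x^2 + 75*x + 125

Expanding det(x·I − A) (e.g. by cofactor expansion or by noting that A is similar to its Jordan form J, which has the same characteristic polynomial as A) gives
  χ_A(x) = x^3 + 15*x^2 + 75*x + 125
which factors as (x + 5)^3. The eigenvalues (with algebraic multiplicities) are λ = -5 with multiplicity 3.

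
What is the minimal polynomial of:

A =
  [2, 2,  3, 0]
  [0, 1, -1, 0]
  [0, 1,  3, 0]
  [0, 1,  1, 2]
x^3 - 6*x^2 + 12*x - 8

The characteristic polynomial is χ_A(x) = (x - 2)^4, so the eigenvalues are known. The minimal polynomial is
  m_A(x) = Π_λ (x − λ)^{k_λ}
where k_λ is the size of the *largest* Jordan block for λ (equivalently, the smallest k with (A − λI)^k v = 0 for every generalised eigenvector v of λ).

  λ = 2: largest Jordan block has size 3, contributing (x − 2)^3

So m_A(x) = (x - 2)^3 = x^3 - 6*x^2 + 12*x - 8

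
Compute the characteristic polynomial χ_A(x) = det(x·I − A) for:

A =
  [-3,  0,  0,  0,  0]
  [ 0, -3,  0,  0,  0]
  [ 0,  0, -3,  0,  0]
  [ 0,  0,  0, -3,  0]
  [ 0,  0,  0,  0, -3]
x^5 + 15*x^4 + 90*x^3 + 270*x^2 + 405*x + 243

Expanding det(x·I − A) (e.g. by cofactor expansion or by noting that A is similar to its Jordan form J, which has the same characteristic polynomial as A) gives
  χ_A(x) = x^5 + 15*x^4 + 90*x^3 + 270*x^2 + 405*x + 243
which factors as (x + 3)^5. The eigenvalues (with algebraic multiplicities) are λ = -3 with multiplicity 5.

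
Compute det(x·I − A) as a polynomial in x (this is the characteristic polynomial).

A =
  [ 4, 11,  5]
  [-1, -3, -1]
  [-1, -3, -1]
x^3

Expanding det(x·I − A) (e.g. by cofactor expansion or by noting that A is similar to its Jordan form J, which has the same characteristic polynomial as A) gives
  χ_A(x) = x^3
which factors as x^3. The eigenvalues (with algebraic multiplicities) are λ = 0 with multiplicity 3.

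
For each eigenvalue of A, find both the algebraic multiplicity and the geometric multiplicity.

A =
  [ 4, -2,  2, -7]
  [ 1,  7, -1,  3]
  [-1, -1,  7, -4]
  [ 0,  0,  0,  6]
λ = 6: alg = 4, geom = 2

Step 1 — factor the characteristic polynomial to read off the algebraic multiplicities:
  χ_A(x) = (x - 6)^4

Step 2 — compute geometric multiplicities via the rank-nullity identity g(λ) = n − rank(A − λI):
  rank(A − (6)·I) = 2, so dim ker(A − (6)·I) = n − 2 = 2

Summary:
  λ = 6: algebraic multiplicity = 4, geometric multiplicity = 2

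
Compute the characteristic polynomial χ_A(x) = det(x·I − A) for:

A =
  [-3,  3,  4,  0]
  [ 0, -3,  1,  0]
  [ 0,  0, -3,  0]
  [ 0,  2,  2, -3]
x^4 + 12*x^3 + 54*x^2 + 108*x + 81

Expanding det(x·I − A) (e.g. by cofactor expansion or by noting that A is similar to its Jordan form J, which has the same characteristic polynomial as A) gives
  χ_A(x) = x^4 + 12*x^3 + 54*x^2 + 108*x + 81
which factors as (x + 3)^4. The eigenvalues (with algebraic multiplicities) are λ = -3 with multiplicity 4.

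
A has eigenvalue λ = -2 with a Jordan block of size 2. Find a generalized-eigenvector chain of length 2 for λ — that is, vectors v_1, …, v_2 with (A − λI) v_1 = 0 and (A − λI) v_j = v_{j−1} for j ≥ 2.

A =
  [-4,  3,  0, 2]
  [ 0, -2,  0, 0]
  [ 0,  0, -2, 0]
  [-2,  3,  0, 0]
A Jordan chain for λ = -2 of length 2:
v_1 = (-2, 0, 0, -2)ᵀ
v_2 = (1, 0, 0, 0)ᵀ

Let N = A − (-2)·I. We want v_2 with N^2 v_2 = 0 but N^1 v_2 ≠ 0; then v_{j-1} := N · v_j for j = 2, …, 2.

Pick v_2 = (1, 0, 0, 0)ᵀ.
Then v_1 = N · v_2 = (-2, 0, 0, -2)ᵀ.

Sanity check: (A − (-2)·I) v_1 = (0, 0, 0, 0)ᵀ = 0. ✓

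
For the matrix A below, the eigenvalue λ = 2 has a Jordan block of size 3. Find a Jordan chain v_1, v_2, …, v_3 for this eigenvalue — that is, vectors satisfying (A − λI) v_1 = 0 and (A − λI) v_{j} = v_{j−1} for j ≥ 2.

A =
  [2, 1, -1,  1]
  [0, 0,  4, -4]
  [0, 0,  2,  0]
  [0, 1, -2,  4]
A Jordan chain for λ = 2 of length 3:
v_1 = (-1, 0, 0, 0)ᵀ
v_2 = (1, -2, 0, 1)ᵀ
v_3 = (0, 1, 0, 0)ᵀ

Let N = A − (2)·I. We want v_3 with N^3 v_3 = 0 but N^2 v_3 ≠ 0; then v_{j-1} := N · v_j for j = 3, …, 2.

Pick v_3 = (0, 1, 0, 0)ᵀ.
Then v_2 = N · v_3 = (1, -2, 0, 1)ᵀ.
Then v_1 = N · v_2 = (-1, 0, 0, 0)ᵀ.

Sanity check: (A − (2)·I) v_1 = (0, 0, 0, 0)ᵀ = 0. ✓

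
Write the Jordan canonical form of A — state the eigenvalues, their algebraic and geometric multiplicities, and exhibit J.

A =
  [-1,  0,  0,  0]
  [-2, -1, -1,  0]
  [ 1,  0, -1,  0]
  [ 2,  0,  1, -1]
J_3(-1) ⊕ J_1(-1)

The characteristic polynomial is
  det(x·I − A) = x^4 + 4*x^3 + 6*x^2 + 4*x + 1 = (x + 1)^4

Eigenvalues and multiplicities (the geometric multiplicity of λ is n − rank(A − λI), which equals the number of Jordan blocks for λ):
  λ = -1: algebraic multiplicity = 4, geometric multiplicity = 2

Determining the block sizes for each eigenvalue:
  λ = -1: with am = 4 and gm = 2, the partition is not yet determined (e.g. several partitions of 4 into 2 parts exist). Let N = A − (-1)·I. Computing rank(N^1) = 2, rank(N^2) = 1, rank(N^3) = 0; the number of blocks of size ≥ j is rank(N^{j−1}) − rank(N^j), giving [2, 1, 1]. So we have 1 block(s) of size 3, 1 block(s) of size 1 → block sizes [3, 1]

Assembling the blocks gives a Jordan form
J =
  [-1,  1,  0,  0]
  [ 0, -1,  1,  0]
  [ 0,  0, -1,  0]
  [ 0,  0,  0, -1]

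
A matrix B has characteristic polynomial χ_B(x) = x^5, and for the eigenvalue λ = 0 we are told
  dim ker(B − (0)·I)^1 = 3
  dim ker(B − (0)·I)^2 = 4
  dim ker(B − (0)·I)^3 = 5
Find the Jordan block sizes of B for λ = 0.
Block sizes for λ = 0: [3, 1, 1]

From the dimensions of kernels of powers, the number of Jordan blocks of size at least j is d_j − d_{j−1} where d_j = dim ker(N^j) (with d_0 = 0). Computing the differences gives [3, 1, 1].
The number of blocks of size exactly k is (#blocks of size ≥ k) − (#blocks of size ≥ k + 1), so the partition is: 2 block(s) of size 1, 1 block(s) of size 3.
In nonincreasing order the block sizes are [3, 1, 1].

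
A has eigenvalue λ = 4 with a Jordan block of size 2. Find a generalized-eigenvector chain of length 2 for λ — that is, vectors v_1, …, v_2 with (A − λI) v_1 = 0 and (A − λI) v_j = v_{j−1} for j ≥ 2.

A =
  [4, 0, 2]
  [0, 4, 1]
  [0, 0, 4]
A Jordan chain for λ = 4 of length 2:
v_1 = (2, 1, 0)ᵀ
v_2 = (0, 0, 1)ᵀ

Let N = A − (4)·I. We want v_2 with N^2 v_2 = 0 but N^1 v_2 ≠ 0; then v_{j-1} := N · v_j for j = 2, …, 2.

Pick v_2 = (0, 0, 1)ᵀ.
Then v_1 = N · v_2 = (2, 1, 0)ᵀ.

Sanity check: (A − (4)·I) v_1 = (0, 0, 0)ᵀ = 0. ✓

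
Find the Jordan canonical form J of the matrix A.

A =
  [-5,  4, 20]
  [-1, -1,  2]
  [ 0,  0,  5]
J_2(-3) ⊕ J_1(5)

The characteristic polynomial is
  det(x·I − A) = x^3 + x^2 - 21*x - 45 = (x - 5)*(x + 3)^2

Eigenvalues and multiplicities (the geometric multiplicity of λ is n − rank(A − λI), which equals the number of Jordan blocks for λ):
  λ = -3: algebraic multiplicity = 2, geometric multiplicity = 1
  λ = 5: algebraic multiplicity = 1, geometric multiplicity = 1

Determining the block sizes for each eigenvalue:
  λ = -3: one block (gm = 1), so the single block has size am = 2 → block sizes [2]
  λ = 5: one block (gm = 1), so the single block has size am = 1 → block sizes [1]

Assembling the blocks gives a Jordan form
J =
  [-3,  1, 0]
  [ 0, -3, 0]
  [ 0,  0, 5]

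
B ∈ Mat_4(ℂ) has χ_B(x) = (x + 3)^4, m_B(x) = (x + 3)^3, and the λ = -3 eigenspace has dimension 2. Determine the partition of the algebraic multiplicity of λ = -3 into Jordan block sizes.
Block sizes for λ = -3: [3, 1]

Step 1 — from the characteristic polynomial, algebraic multiplicity of λ = -3 is 4. From dim ker(B − (-3)·I) = 2, there are exactly 2 Jordan blocks for λ = -3.
Step 2 — from the minimal polynomial, the factor (x + 3)^3 tells us the largest block for λ = -3 has size 3.
Step 3 — with total size 4, 2 blocks, and largest block 3, the block sizes (in nonincreasing order) are [3, 1].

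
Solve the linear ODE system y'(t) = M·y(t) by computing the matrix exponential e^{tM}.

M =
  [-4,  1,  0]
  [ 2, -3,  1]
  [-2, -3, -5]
e^{tM} =
  [t^2*exp(-4*t) + exp(-4*t), t^2*exp(-4*t)/2 + t*exp(-4*t), t^2*exp(-4*t)/2]
  [2*t*exp(-4*t), t*exp(-4*t) + exp(-4*t), t*exp(-4*t)]
  [-2*t^2*exp(-4*t) - 2*t*exp(-4*t), -t^2*exp(-4*t) - 3*t*exp(-4*t), -t^2*exp(-4*t) - t*exp(-4*t) + exp(-4*t)]

Strategy: write M = P · J · P⁻¹ where J is a Jordan canonical form, so e^{tM} = P · e^{tJ} · P⁻¹, and e^{tJ} can be computed block-by-block.

M has Jordan form
J =
  [-4,  1,  0]
  [ 0, -4,  1]
  [ 0,  0, -4]
(up to reordering of blocks).

Per-block formulas:
  For a 3×3 Jordan block J_3(-4): exp(t · J_3(-4)) = e^(-4t)·(I + t·N + (t^2/2)·N^2), where N is the 3×3 nilpotent shift.

After assembling e^{tJ} and conjugating by P, we get:

e^{tM} =
  [t^2*exp(-4*t) + exp(-4*t), t^2*exp(-4*t)/2 + t*exp(-4*t), t^2*exp(-4*t)/2]
  [2*t*exp(-4*t), t*exp(-4*t) + exp(-4*t), t*exp(-4*t)]
  [-2*t^2*exp(-4*t) - 2*t*exp(-4*t), -t^2*exp(-4*t) - 3*t*exp(-4*t), -t^2*exp(-4*t) - t*exp(-4*t) + exp(-4*t)]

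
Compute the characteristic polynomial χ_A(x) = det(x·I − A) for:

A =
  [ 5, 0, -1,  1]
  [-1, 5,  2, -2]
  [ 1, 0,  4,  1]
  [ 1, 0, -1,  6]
x^4 - 20*x^3 + 150*x^2 - 500*x + 625

Expanding det(x·I − A) (e.g. by cofactor expansion or by noting that A is similar to its Jordan form J, which has the same characteristic polynomial as A) gives
  χ_A(x) = x^4 - 20*x^3 + 150*x^2 - 500*x + 625
which factors as (x - 5)^4. The eigenvalues (with algebraic multiplicities) are λ = 5 with multiplicity 4.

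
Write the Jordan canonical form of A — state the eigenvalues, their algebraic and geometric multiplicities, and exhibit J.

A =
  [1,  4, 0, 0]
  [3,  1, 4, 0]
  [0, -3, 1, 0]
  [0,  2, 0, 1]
J_3(1) ⊕ J_1(1)

The characteristic polynomial is
  det(x·I − A) = x^4 - 4*x^3 + 6*x^2 - 4*x + 1 = (x - 1)^4

Eigenvalues and multiplicities (the geometric multiplicity of λ is n − rank(A − λI), which equals the number of Jordan blocks for λ):
  λ = 1: algebraic multiplicity = 4, geometric multiplicity = 2

Determining the block sizes for each eigenvalue:
  λ = 1: with am = 4 and gm = 2, the partition is not yet determined (e.g. several partitions of 4 into 2 parts exist). Let N = A − (1)·I. Computing rank(N^1) = 2, rank(N^2) = 1, rank(N^3) = 0; the number of blocks of size ≥ j is rank(N^{j−1}) − rank(N^j), giving [2, 1, 1]. So we have 1 block(s) of size 3, 1 block(s) of size 1 → block sizes [3, 1]

Assembling the blocks gives a Jordan form
J =
  [1, 1, 0, 0]
  [0, 1, 1, 0]
  [0, 0, 1, 0]
  [0, 0, 0, 1]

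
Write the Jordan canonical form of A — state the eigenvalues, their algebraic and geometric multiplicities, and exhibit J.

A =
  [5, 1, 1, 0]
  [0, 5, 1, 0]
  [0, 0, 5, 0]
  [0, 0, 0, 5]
J_3(5) ⊕ J_1(5)

The characteristic polynomial is
  det(x·I − A) = x^4 - 20*x^3 + 150*x^2 - 500*x + 625 = (x - 5)^4

Eigenvalues and multiplicities (the geometric multiplicity of λ is n − rank(A − λI), which equals the number of Jordan blocks for λ):
  λ = 5: algebraic multiplicity = 4, geometric multiplicity = 2

Determining the block sizes for each eigenvalue:
  λ = 5: with am = 4 and gm = 2, the partition is not yet determined (e.g. several partitions of 4 into 2 parts exist). Let N = A − (5)·I. Computing rank(N^1) = 2, rank(N^2) = 1, rank(N^3) = 0; the number of blocks of size ≥ j is rank(N^{j−1}) − rank(N^j), giving [2, 1, 1]. So we have 1 block(s) of size 3, 1 block(s) of size 1 → block sizes [3, 1]

Assembling the blocks gives a Jordan form
J =
  [5, 1, 0, 0]
  [0, 5, 1, 0]
  [0, 0, 5, 0]
  [0, 0, 0, 5]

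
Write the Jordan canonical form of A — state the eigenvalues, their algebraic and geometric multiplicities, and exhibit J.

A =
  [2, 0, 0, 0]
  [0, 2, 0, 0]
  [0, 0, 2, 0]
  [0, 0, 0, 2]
J_1(2) ⊕ J_1(2) ⊕ J_1(2) ⊕ J_1(2)

The characteristic polynomial is
  det(x·I − A) = x^4 - 8*x^3 + 24*x^2 - 32*x + 16 = (x - 2)^4

Eigenvalues and multiplicities (the geometric multiplicity of λ is n − rank(A − λI), which equals the number of Jordan blocks for λ):
  λ = 2: algebraic multiplicity = 4, geometric multiplicity = 4

Determining the block sizes for each eigenvalue:
  λ = 2: gm = am = 4, so every block has size 1 → block sizes [1, 1, 1, 1]

Assembling the blocks gives a Jordan form
J =
  [2, 0, 0, 0]
  [0, 2, 0, 0]
  [0, 0, 2, 0]
  [0, 0, 0, 2]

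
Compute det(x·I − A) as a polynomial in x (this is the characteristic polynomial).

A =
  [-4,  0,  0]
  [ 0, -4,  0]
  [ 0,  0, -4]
x^3 + 12*x^2 + 48*x + 64

Expanding det(x·I − A) (e.g. by cofactor expansion or by noting that A is similar to its Jordan form J, which has the same characteristic polynomial as A) gives
  χ_A(x) = x^3 + 12*x^2 + 48*x + 64
which factors as (x + 4)^3. The eigenvalues (with algebraic multiplicities) are λ = -4 with multiplicity 3.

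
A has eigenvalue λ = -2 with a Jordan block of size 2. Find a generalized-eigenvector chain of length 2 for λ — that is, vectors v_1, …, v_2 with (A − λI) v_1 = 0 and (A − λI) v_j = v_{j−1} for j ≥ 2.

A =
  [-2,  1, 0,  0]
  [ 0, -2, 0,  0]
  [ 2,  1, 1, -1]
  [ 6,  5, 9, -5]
A Jordan chain for λ = -2 of length 2:
v_1 = (0, 0, 2, 6)ᵀ
v_2 = (1, 0, 0, 0)ᵀ

Let N = A − (-2)·I. We want v_2 with N^2 v_2 = 0 but N^1 v_2 ≠ 0; then v_{j-1} := N · v_j for j = 2, …, 2.

Pick v_2 = (1, 0, 0, 0)ᵀ.
Then v_1 = N · v_2 = (0, 0, 2, 6)ᵀ.

Sanity check: (A − (-2)·I) v_1 = (0, 0, 0, 0)ᵀ = 0. ✓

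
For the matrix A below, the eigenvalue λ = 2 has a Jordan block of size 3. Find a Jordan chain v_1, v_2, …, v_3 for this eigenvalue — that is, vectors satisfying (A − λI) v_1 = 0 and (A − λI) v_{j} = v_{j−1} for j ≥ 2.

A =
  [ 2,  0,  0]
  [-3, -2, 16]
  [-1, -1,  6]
A Jordan chain for λ = 2 of length 3:
v_1 = (0, -4, -1)ᵀ
v_2 = (0, -3, -1)ᵀ
v_3 = (1, 0, 0)ᵀ

Let N = A − (2)·I. We want v_3 with N^3 v_3 = 0 but N^2 v_3 ≠ 0; then v_{j-1} := N · v_j for j = 3, …, 2.

Pick v_3 = (1, 0, 0)ᵀ.
Then v_2 = N · v_3 = (0, -3, -1)ᵀ.
Then v_1 = N · v_2 = (0, -4, -1)ᵀ.

Sanity check: (A − (2)·I) v_1 = (0, 0, 0)ᵀ = 0. ✓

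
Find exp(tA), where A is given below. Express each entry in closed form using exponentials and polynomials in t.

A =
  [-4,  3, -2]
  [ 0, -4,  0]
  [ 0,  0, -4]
e^{tA} =
  [exp(-4*t), 3*t*exp(-4*t), -2*t*exp(-4*t)]
  [0, exp(-4*t), 0]
  [0, 0, exp(-4*t)]

Strategy: write A = P · J · P⁻¹ where J is a Jordan canonical form, so e^{tA} = P · e^{tJ} · P⁻¹, and e^{tJ} can be computed block-by-block.

A has Jordan form
J =
  [-4,  1,  0]
  [ 0, -4,  0]
  [ 0,  0, -4]
(up to reordering of blocks).

Per-block formulas:
  For a 2×2 Jordan block J_2(-4): exp(t · J_2(-4)) = e^(-4t)·(I + t·N), where N is the 2×2 nilpotent shift.
  For a 1×1 block at λ = -4: exp(t · [-4]) = [e^(-4t)].

After assembling e^{tJ} and conjugating by P, we get:

e^{tA} =
  [exp(-4*t), 3*t*exp(-4*t), -2*t*exp(-4*t)]
  [0, exp(-4*t), 0]
  [0, 0, exp(-4*t)]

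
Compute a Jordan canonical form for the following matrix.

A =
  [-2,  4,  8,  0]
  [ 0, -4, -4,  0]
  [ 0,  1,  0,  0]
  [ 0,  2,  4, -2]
J_2(-2) ⊕ J_1(-2) ⊕ J_1(-2)

The characteristic polynomial is
  det(x·I − A) = x^4 + 8*x^3 + 24*x^2 + 32*x + 16 = (x + 2)^4

Eigenvalues and multiplicities (the geometric multiplicity of λ is n − rank(A − λI), which equals the number of Jordan blocks for λ):
  λ = -2: algebraic multiplicity = 4, geometric multiplicity = 3

Determining the block sizes for each eigenvalue:
  λ = -2: 3 blocks summing to 4 forces exactly one block of size 2 and the rest size 1 → block sizes [2, 1, 1]

Assembling the blocks gives a Jordan form
J =
  [-2,  1,  0,  0]
  [ 0, -2,  0,  0]
  [ 0,  0, -2,  0]
  [ 0,  0,  0, -2]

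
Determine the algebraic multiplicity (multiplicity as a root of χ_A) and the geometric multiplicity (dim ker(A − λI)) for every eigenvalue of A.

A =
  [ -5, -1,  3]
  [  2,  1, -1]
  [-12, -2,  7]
λ = 1: alg = 3, geom = 1

Step 1 — factor the characteristic polynomial to read off the algebraic multiplicities:
  χ_A(x) = (x - 1)^3

Step 2 — compute geometric multiplicities via the rank-nullity identity g(λ) = n − rank(A − λI):
  rank(A − (1)·I) = 2, so dim ker(A − (1)·I) = n − 2 = 1

Summary:
  λ = 1: algebraic multiplicity = 3, geometric multiplicity = 1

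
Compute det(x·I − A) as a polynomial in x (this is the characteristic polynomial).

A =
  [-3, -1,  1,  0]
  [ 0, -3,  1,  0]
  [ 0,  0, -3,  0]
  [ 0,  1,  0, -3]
x^4 + 12*x^3 + 54*x^2 + 108*x + 81

Expanding det(x·I − A) (e.g. by cofactor expansion or by noting that A is similar to its Jordan form J, which has the same characteristic polynomial as A) gives
  χ_A(x) = x^4 + 12*x^3 + 54*x^2 + 108*x + 81
which factors as (x + 3)^4. The eigenvalues (with algebraic multiplicities) are λ = -3 with multiplicity 4.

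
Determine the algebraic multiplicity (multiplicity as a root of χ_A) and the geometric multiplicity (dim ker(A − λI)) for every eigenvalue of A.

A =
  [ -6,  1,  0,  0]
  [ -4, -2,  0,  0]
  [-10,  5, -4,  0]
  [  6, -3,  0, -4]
λ = -4: alg = 4, geom = 3

Step 1 — factor the characteristic polynomial to read off the algebraic multiplicities:
  χ_A(x) = (x + 4)^4

Step 2 — compute geometric multiplicities via the rank-nullity identity g(λ) = n − rank(A − λI):
  rank(A − (-4)·I) = 1, so dim ker(A − (-4)·I) = n − 1 = 3

Summary:
  λ = -4: algebraic multiplicity = 4, geometric multiplicity = 3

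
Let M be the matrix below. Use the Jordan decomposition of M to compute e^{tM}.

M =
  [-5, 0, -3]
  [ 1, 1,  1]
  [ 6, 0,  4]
e^{tM} =
  [-exp(t) + 2*exp(-2*t), 0, -exp(t) + exp(-2*t)]
  [t*exp(t), exp(t), t*exp(t)]
  [2*exp(t) - 2*exp(-2*t), 0, 2*exp(t) - exp(-2*t)]

Strategy: write M = P · J · P⁻¹ where J is a Jordan canonical form, so e^{tM} = P · e^{tJ} · P⁻¹, and e^{tJ} can be computed block-by-block.

M has Jordan form
J =
  [-2, 0, 0]
  [ 0, 1, 1]
  [ 0, 0, 1]
(up to reordering of blocks).

Per-block formulas:
  For a 1×1 block at λ = -2: exp(t · [-2]) = [e^(-2t)].
  For a 2×2 Jordan block J_2(1): exp(t · J_2(1)) = e^(1t)·(I + t·N), where N is the 2×2 nilpotent shift.

After assembling e^{tJ} and conjugating by P, we get:

e^{tM} =
  [-exp(t) + 2*exp(-2*t), 0, -exp(t) + exp(-2*t)]
  [t*exp(t), exp(t), t*exp(t)]
  [2*exp(t) - 2*exp(-2*t), 0, 2*exp(t) - exp(-2*t)]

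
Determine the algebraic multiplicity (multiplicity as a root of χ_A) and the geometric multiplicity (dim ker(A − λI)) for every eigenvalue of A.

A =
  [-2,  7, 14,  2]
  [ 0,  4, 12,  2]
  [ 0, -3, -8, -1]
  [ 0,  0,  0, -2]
λ = -2: alg = 4, geom = 2

Step 1 — factor the characteristic polynomial to read off the algebraic multiplicities:
  χ_A(x) = (x + 2)^4

Step 2 — compute geometric multiplicities via the rank-nullity identity g(λ) = n − rank(A − λI):
  rank(A − (-2)·I) = 2, so dim ker(A − (-2)·I) = n − 2 = 2

Summary:
  λ = -2: algebraic multiplicity = 4, geometric multiplicity = 2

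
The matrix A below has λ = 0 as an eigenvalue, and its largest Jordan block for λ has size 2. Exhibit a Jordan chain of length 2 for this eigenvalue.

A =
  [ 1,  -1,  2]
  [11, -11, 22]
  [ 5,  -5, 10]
A Jordan chain for λ = 0 of length 2:
v_1 = (1, 11, 5)ᵀ
v_2 = (1, 0, 0)ᵀ

Let N = A − (0)·I. We want v_2 with N^2 v_2 = 0 but N^1 v_2 ≠ 0; then v_{j-1} := N · v_j for j = 2, …, 2.

Pick v_2 = (1, 0, 0)ᵀ.
Then v_1 = N · v_2 = (1, 11, 5)ᵀ.

Sanity check: (A − (0)·I) v_1 = (0, 0, 0)ᵀ = 0. ✓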